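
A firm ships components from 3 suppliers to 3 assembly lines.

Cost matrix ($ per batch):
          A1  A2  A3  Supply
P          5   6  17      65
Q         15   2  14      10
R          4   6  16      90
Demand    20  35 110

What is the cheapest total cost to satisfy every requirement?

2050

A cheapest plan:
  P to A2: 25 × $6 = $150
  P to A3: 40 × $17 = $680
  Q to A2: 10 × $2 = $20
  R to A1: 20 × $4 = $80
  R to A3: 70 × $16 = $1120
Total = 150 + 680 + 20 + 80 + 1120 = $2050.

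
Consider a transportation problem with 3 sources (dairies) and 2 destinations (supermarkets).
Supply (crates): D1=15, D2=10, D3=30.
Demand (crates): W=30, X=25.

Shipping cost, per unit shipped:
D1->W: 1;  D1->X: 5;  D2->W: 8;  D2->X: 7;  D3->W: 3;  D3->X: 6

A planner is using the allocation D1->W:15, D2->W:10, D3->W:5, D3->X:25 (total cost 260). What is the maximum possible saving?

Current plan cost = 15·1 + 10·8 + 5·3 + 25·6 = 260.
Optimal plan:
  D1–W: 15 crates
  D2–X: 10 crates
  D3–W: 15 crates
  D3–X: 15 crates
Optimal cost = 220.
Saving = 260 − 220 = 40.

40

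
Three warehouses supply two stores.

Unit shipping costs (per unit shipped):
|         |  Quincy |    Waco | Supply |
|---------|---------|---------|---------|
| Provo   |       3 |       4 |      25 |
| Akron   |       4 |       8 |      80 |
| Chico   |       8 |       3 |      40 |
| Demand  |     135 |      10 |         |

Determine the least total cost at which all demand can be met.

665

Optimal allocation:
  Provo→Quincy: 25 × 3 = 75
  Akron→Quincy: 80 × 4 = 320
  Chico→Quincy: 30 × 8 = 240
  Chico→Waco: 10 × 3 = 30
Total = 75 + 320 + 240 + 30 = 665.
(Supply check: Provo ships 25; Akron ships 80; Chico ships 40.)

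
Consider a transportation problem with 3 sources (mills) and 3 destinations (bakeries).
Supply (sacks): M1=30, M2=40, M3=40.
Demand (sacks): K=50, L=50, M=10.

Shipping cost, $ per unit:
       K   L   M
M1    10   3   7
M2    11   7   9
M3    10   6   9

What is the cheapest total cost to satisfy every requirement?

830

Optimal allocation:
  M1->L: 30 × $3 = $90
  M2->K: 30 × $11 = $330
  M2->M: 10 × $9 = $90
  M3->K: 20 × $10 = $200
  M3->L: 20 × $6 = $120
Total = 90 + 330 + 90 + 200 + 120 = $830.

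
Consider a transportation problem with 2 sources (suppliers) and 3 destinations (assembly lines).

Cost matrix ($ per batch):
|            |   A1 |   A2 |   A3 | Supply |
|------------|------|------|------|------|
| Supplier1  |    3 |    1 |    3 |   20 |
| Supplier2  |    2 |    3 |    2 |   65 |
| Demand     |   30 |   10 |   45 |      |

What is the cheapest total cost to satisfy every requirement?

An optimal shipping plan:
  Supplier1 to A1: 10 batches
  Supplier1 to A2: 10 batches
  Supplier2 to A1: 20 batches
  Supplier2 to A3: 45 batches
Total cost = $170.

170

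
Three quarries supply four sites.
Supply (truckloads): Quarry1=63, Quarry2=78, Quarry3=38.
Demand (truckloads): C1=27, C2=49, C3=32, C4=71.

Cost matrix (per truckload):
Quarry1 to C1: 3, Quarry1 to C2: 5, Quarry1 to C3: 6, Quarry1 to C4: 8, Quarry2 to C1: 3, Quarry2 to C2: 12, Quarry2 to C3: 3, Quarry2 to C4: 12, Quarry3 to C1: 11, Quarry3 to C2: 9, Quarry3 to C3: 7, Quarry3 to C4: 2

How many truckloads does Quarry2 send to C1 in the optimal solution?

27

Optimal shipments:
  Quarry1→C2: 49 × 5 = 245
  Quarry1→C4: 14 × 8 = 112
  Quarry2→C1: 27 × 3 = 81
  Quarry2→C3: 32 × 3 = 96
  Quarry2→C4: 19 × 12 = 228
  Quarry3→C4: 38 × 2 = 76
Total cost = 838.
So Quarry2→C1 carries 27 truckloads.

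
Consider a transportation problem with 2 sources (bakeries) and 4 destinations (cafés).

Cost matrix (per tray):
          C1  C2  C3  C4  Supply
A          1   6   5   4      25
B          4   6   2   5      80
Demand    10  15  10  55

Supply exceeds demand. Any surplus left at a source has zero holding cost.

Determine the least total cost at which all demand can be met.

A cheapest plan:
  A->C1: 10 × 1 = 10
  A->C4: 15 × 4 = 60
  B->C2: 15 × 6 = 90
  B->C3: 10 × 2 = 20
  B->C4: 40 × 5 = 200
Total = 10 + 60 + 90 + 20 + 200 = 380.

380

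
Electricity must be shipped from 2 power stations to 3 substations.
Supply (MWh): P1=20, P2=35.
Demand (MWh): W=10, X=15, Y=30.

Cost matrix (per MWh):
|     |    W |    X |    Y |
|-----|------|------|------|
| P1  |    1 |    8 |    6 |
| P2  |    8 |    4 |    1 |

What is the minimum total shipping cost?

140

Optimal allocation:
  P1→W: 10 × 1 = 10
  P1→X: 10 × 8 = 80
  P2→X: 5 × 4 = 20
  P2→Y: 30 × 1 = 30
Total = 10 + 80 + 20 + 30 = 140.
(Supply check: P1 ships 20; P2 ships 35.)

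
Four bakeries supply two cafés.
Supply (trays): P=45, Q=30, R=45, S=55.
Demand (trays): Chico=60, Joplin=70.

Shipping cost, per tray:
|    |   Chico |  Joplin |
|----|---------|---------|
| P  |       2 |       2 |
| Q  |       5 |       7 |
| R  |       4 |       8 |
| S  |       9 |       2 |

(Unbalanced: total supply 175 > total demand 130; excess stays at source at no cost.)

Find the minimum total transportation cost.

320

A cheapest plan:
  P→Chico: 30 trays
  P→Joplin: 15 trays
  R→Chico: 30 trays
  S→Joplin: 55 trays
Total cost = 320.
(Supply check: P ships 45; Q ships 0; R ships 30; S ships 55.)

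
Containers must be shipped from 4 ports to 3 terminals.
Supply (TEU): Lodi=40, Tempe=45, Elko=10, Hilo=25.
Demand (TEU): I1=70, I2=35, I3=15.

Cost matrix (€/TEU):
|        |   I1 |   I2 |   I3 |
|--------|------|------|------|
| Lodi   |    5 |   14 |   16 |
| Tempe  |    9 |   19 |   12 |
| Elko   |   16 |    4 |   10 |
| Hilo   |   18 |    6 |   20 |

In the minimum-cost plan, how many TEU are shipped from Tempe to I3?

Optimal shipments:
  Lodi→I1: 40 × €5 = €200
  Tempe→I1: 30 × €9 = €270
  Tempe→I3: 15 × €12 = €180
  Elko→I2: 10 × €4 = €40
  Hilo→I2: 25 × €6 = €150
Total cost = €840.
So Tempe→I3 carries 15 TEU.

15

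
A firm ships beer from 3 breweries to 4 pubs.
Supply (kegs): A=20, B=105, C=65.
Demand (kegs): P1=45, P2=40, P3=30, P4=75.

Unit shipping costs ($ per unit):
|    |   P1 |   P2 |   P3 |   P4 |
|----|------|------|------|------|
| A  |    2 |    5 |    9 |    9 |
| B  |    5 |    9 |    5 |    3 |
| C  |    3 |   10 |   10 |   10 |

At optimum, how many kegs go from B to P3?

Optimal shipments:
  A->P2: 20 × $5 = $100
  B->P3: 30 × $5 = $150
  B->P4: 75 × $3 = $225
  C->P1: 45 × $3 = $135
  C->P2: 20 × $10 = $200
Total cost = $810.
So B→P3 carries 30 kegs.

30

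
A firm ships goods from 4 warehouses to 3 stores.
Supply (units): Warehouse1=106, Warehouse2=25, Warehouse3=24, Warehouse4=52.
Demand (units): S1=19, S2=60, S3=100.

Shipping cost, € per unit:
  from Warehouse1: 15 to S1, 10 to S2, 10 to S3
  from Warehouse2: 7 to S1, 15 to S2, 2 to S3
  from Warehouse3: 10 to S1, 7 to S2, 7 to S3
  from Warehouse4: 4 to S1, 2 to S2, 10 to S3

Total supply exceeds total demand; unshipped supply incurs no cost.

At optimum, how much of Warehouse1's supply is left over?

An optimal plan:
  Warehouse1->S2: 27 × €10 = €270
  Warehouse1->S3: 51 × €10 = €510
  Warehouse2->S3: 25 × €2 = €50
  Warehouse3->S3: 24 × €7 = €168
  Warehouse4->S1: 19 × €4 = €76
  Warehouse4->S2: 33 × €2 = €66
Total cost = €1140.
Warehouse1 ships 78 of its 106, leaving 28.

28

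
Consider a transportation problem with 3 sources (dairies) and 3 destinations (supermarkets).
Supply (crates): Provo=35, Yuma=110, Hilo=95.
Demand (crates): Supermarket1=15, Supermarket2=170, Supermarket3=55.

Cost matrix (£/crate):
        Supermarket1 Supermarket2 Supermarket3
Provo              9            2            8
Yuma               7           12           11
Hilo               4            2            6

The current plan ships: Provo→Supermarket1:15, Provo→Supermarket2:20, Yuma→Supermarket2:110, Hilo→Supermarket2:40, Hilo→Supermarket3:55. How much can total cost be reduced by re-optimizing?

455

Current plan cost = 15·9 + 20·2 + 110·12 + 40·2 + 55·6 = £1905.
Optimal plan:
  Provo–Supermarket2: 35 × £2 = £70
  Yuma–Supermarket1: 15 × £7 = £105
  Yuma–Supermarket2: 40 × £12 = £480
  Yuma–Supermarket3: 55 × £11 = £605
  Hilo–Supermarket2: 95 × £2 = £190
Optimal cost = £1450.
Saving = 1905 − 1450 = £455.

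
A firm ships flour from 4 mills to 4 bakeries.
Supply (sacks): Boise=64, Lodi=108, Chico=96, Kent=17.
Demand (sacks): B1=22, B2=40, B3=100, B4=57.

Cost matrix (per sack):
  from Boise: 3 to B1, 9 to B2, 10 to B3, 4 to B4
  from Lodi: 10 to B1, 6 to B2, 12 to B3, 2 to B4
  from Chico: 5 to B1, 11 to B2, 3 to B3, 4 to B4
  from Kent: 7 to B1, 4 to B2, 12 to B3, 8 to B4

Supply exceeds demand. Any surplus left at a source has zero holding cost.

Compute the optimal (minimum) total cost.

714

One minimum-cost allocation:
  Boise–B1: 22 sacks
  Boise–B3: 4 sacks
  Lodi–B2: 23 sacks
  Lodi–B4: 57 sacks
  Chico–B3: 96 sacks
  Kent–B2: 17 sacks
Total cost = 714.
(Supply check: Boise ships 26; Lodi ships 80; Chico ships 96; Kent ships 17.)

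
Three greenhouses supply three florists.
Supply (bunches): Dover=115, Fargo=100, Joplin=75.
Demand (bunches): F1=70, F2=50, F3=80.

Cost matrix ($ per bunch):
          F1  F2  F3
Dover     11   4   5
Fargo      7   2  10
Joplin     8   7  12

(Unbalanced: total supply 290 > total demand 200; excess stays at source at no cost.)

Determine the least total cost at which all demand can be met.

1010

One minimum-cost allocation:
  Dover to F3: 80 × $5 = $400
  Fargo to F1: 50 × $7 = $350
  Fargo to F2: 50 × $2 = $100
  Joplin to F1: 20 × $8 = $160
Total = 400 + 350 + 100 + 160 = $1010.
(Supply check: Dover ships 80; Fargo ships 100; Joplin ships 20.)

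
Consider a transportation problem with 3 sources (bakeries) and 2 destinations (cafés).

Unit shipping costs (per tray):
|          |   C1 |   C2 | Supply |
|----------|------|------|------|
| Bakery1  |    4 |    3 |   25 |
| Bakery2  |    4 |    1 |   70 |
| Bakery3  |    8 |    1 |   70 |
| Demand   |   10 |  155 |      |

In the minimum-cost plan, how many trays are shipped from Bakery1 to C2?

15

Optimal shipments:
  Bakery1->C1: 10 trays
  Bakery1->C2: 15 trays
  Bakery2->C2: 70 trays
  Bakery3->C2: 70 trays
Total cost = 225.
So Bakery1→C2 carries 15 trays.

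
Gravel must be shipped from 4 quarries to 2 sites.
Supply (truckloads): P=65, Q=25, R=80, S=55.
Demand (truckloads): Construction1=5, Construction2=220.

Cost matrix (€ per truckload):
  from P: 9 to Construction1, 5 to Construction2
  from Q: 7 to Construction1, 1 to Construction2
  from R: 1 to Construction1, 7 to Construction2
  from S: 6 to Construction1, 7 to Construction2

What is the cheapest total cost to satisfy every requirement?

1265

A cheapest plan:
  P–Construction2: 65 × €5 = €325
  Q–Construction2: 25 × €1 = €25
  R–Construction1: 5 × €1 = €5
  R–Construction2: 75 × €7 = €525
  S–Construction2: 55 × €7 = €385
Total = 325 + 25 + 5 + 525 + 385 = €1265.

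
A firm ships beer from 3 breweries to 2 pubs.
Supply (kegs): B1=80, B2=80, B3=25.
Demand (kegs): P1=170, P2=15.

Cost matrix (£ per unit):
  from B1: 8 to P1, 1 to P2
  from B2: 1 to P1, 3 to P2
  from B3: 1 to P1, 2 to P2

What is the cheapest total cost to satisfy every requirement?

640

An optimal shipping plan:
  B1 to P1: 65 × £8 = £520
  B1 to P2: 15 × £1 = £15
  B2 to P1: 80 × £1 = £80
  B3 to P1: 25 × £1 = £25
Total = 520 + 15 + 80 + 25 = £640.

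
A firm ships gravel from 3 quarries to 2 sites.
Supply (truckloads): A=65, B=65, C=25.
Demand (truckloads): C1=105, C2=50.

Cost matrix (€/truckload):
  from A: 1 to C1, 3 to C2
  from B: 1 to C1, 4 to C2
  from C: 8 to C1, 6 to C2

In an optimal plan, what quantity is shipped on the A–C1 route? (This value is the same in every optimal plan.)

Optimal shipments:
  A–C1: 40 × €1 = €40
  A–C2: 25 × €3 = €75
  B–C1: 65 × €1 = €65
  C–C2: 25 × €6 = €150
Total cost = €330.
So A→C1 carries 40 truckloads.

40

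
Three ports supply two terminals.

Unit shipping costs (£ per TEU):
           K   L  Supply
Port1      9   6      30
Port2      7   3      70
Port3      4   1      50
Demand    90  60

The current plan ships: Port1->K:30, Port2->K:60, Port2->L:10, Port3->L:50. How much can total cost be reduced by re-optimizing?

50

Current plan cost = 30·9 + 60·7 + 10·3 + 50·1 = £770.
Optimal plan:
  Port1 to K: 30 × £9 = £270
  Port2 to K: 10 × £7 = £70
  Port2 to L: 60 × £3 = £180
  Port3 to K: 50 × £4 = £200
Optimal cost = £720.
Saving = 770 − 720 = £50.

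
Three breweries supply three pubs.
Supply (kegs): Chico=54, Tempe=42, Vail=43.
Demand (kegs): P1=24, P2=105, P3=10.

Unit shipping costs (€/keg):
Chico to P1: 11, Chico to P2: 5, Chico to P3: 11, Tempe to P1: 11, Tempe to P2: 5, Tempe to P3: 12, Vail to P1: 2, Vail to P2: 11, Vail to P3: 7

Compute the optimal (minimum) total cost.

A cheapest plan:
  Chico to P2: 54 × €5 = €270
  Tempe to P2: 42 × €5 = €210
  Vail to P1: 24 × €2 = €48
  Vail to P2: 9 × €11 = €99
  Vail to P3: 10 × €7 = €70
Total = 270 + 210 + 48 + 99 + 70 = €697.
(Supply check: Chico ships 54; Tempe ships 42; Vail ships 43.)

697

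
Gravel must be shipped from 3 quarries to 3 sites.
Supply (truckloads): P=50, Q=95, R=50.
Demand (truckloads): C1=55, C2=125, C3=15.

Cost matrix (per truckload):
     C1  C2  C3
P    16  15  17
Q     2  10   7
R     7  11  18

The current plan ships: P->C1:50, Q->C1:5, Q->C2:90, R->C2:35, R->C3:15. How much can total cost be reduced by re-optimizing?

Current plan cost = 50·16 + 5·2 + 90·10 + 35·11 + 15·18 = 2365.
Optimal plan:
  P to C2: 50 truckloads
  Q to C1: 55 truckloads
  Q to C2: 25 truckloads
  Q to C3: 15 truckloads
  R to C2: 50 truckloads
Optimal cost = 1765.
Saving = 2365 − 1765 = 600.

600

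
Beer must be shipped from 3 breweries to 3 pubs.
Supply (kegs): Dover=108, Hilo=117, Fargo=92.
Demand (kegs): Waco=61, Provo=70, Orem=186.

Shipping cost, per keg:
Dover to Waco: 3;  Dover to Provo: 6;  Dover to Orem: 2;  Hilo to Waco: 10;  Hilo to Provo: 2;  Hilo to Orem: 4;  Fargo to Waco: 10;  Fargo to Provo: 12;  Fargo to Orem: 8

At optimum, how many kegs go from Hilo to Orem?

The minimum-cost plan:
  Dover→Waco: 61 × 3 = 183
  Dover→Orem: 47 × 2 = 94
  Hilo→Provo: 70 × 2 = 140
  Hilo→Orem: 47 × 4 = 188
  Fargo→Orem: 92 × 8 = 736
Total cost = 1341.
So Hilo→Orem carries 47 kegs.

47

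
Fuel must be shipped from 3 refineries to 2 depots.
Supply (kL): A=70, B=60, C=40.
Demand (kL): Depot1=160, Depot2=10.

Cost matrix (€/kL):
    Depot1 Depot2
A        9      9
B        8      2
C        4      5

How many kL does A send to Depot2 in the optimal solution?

Optimal shipments:
  A to Depot1: 70 × €9 = €630
  B to Depot1: 50 × €8 = €400
  B to Depot2: 10 × €2 = €20
  C to Depot1: 40 × €4 = €160
Total cost = €1210.
The route A→Depot2 is not used.

0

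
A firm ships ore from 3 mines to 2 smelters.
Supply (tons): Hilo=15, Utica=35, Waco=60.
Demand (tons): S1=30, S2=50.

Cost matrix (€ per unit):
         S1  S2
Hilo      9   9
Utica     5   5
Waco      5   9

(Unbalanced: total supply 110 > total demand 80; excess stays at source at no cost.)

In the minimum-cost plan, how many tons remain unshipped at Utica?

0

An optimal plan:
  Hilo–S2: 15 × €9 = €135
  Utica–S2: 35 × €5 = €175
  Waco–S1: 30 × €5 = €150
Total cost = €460.
Utica ships 35 of its 35, leaving 0.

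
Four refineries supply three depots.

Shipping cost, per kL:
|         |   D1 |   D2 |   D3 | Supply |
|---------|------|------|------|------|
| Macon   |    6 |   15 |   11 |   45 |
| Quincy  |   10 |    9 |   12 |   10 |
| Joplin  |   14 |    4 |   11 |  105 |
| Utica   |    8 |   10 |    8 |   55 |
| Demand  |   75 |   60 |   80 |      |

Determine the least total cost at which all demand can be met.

An optimal shipping plan:
  Macon to D1: 45 × 6 = 270
  Quincy to D1: 10 × 10 = 100
  Joplin to D2: 60 × 4 = 240
  Joplin to D3: 45 × 11 = 495
  Utica to D1: 20 × 8 = 160
  Utica to D3: 35 × 8 = 280
Total = 270 + 100 + 240 + 495 + 160 + 280 = 1545.
(Supply check: Macon ships 45; Quincy ships 10; Joplin ships 105; Utica ships 55.)

1545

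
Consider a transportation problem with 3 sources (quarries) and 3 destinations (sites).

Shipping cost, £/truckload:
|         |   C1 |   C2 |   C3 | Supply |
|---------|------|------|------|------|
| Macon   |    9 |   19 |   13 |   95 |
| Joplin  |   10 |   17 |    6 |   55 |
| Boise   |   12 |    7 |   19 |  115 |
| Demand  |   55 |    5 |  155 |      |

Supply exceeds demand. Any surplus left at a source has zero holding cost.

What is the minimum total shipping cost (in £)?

An optimal shipping plan:
  Macon–C3: 95 truckloads
  Joplin–C3: 55 truckloads
  Boise–C1: 55 truckloads
  Boise–C2: 5 truckloads
  Boise–C3: 5 truckloads
Total cost = £2355.
(Supply check: Macon ships 95; Joplin ships 55; Boise ships 65.)

2355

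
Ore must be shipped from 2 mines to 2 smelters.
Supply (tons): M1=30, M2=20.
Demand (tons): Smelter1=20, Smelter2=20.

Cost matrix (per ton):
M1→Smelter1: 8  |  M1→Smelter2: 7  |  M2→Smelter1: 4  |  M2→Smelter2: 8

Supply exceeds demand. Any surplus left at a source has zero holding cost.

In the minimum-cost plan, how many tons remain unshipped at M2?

Minimum-cost shipments:
  M1→Smelter2: 20 × 7 = 140
  M2→Smelter1: 20 × 4 = 80
Total cost = 220.
M2 ships 20 of its 20, leaving 0.

0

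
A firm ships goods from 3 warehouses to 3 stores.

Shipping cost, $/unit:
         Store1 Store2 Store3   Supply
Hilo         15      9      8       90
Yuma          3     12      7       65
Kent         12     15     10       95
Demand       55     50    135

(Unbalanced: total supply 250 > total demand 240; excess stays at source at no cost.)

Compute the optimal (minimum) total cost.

An optimal shipping plan:
  Hilo→Store2: 50 × $9 = $450
  Hilo→Store3: 40 × $8 = $320
  Yuma→Store1: 55 × $3 = $165
  Yuma→Store3: 10 × $7 = $70
  Kent→Store3: 85 × $10 = $850
Total = 450 + 320 + 165 + 70 + 850 = $1855.
(Supply check: Hilo ships 90; Yuma ships 65; Kent ships 85.)

1855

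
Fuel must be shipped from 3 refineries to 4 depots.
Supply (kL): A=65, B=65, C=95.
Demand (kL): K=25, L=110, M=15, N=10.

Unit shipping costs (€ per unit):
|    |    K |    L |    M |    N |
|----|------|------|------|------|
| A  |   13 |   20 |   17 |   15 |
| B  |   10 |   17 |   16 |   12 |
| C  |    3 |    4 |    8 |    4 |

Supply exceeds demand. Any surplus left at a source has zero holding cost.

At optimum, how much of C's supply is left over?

Minimum-cost shipments:
  B->K: 25 kL
  B->L: 15 kL
  B->M: 15 kL
  B->N: 10 kL
  C->L: 95 kL
Total cost = €1245.
C ships 95 of its 95, leaving 0.

0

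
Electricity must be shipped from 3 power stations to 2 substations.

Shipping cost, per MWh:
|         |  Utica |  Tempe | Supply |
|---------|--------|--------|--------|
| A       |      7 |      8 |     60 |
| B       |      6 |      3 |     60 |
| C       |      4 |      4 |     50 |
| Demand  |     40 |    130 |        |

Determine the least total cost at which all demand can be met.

An optimal shipping plan:
  A→Utica: 40 MWh
  A→Tempe: 20 MWh
  B→Tempe: 60 MWh
  C→Tempe: 50 MWh
Total cost = 820.
(Supply check: A ships 60; B ships 60; C ships 50.)

820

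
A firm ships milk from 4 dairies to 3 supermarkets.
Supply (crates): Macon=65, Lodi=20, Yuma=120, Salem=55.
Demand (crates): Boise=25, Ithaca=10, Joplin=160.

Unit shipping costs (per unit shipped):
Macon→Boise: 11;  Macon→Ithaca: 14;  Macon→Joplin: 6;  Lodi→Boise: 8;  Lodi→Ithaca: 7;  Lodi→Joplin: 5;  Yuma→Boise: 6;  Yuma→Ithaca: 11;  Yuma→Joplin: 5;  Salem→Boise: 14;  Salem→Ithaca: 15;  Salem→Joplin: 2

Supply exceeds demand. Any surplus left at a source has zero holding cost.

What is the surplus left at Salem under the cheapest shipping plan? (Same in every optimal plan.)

An optimal plan:
  Lodi->Ithaca: 10 × 7 = 70
  Lodi->Joplin: 10 × 5 = 50
  Yuma->Boise: 25 × 6 = 150
  Yuma->Joplin: 95 × 5 = 475
  Salem->Joplin: 55 × 2 = 110
Total cost = 855.
Salem ships 55 of its 55, leaving 0.

0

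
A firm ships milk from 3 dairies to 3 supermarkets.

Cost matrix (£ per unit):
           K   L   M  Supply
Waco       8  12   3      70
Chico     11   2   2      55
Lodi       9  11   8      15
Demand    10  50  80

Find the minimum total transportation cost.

A cheapest plan:
  Waco->M: 70 × £3 = £210
  Chico->L: 50 × £2 = £100
  Chico->M: 5 × £2 = £10
  Lodi->K: 10 × £9 = £90
  Lodi->M: 5 × £8 = £40
Total = 210 + 100 + 10 + 90 + 40 = £450.
(Supply check: Waco ships 70; Chico ships 55; Lodi ships 15.)

450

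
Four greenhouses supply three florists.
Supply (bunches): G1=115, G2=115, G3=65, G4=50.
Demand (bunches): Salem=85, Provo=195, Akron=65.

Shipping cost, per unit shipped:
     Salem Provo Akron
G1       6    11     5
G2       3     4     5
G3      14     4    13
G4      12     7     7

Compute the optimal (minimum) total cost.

One minimum-cost allocation:
  G1→Salem: 50 bunches
  G1→Akron: 65 bunches
  G2→Salem: 35 bunches
  G2→Provo: 80 bunches
  G3→Provo: 65 bunches
  G4→Provo: 50 bunches
Total cost = 1660.

1660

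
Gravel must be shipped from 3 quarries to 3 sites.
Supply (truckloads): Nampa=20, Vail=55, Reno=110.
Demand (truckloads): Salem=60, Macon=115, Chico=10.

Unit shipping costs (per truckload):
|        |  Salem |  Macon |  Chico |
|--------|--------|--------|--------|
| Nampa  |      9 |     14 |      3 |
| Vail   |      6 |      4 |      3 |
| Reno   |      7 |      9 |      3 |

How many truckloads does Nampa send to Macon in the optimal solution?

0

Optimal shipments:
  Nampa->Salem: 10 × 9 = 90
  Nampa->Chico: 10 × 3 = 30
  Vail->Macon: 55 × 4 = 220
  Reno->Salem: 50 × 7 = 350
  Reno->Macon: 60 × 9 = 540
Total cost = 1230.
The route Nampa→Macon is not used.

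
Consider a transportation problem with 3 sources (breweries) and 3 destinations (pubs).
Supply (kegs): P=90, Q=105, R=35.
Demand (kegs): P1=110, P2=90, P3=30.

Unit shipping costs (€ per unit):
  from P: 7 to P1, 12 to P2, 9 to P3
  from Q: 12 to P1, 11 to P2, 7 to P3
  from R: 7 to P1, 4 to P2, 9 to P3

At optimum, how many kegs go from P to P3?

The minimum-cost plan:
  P–P1: 90 × €7 = €630
  Q–P1: 20 × €12 = €240
  Q–P2: 55 × €11 = €605
  Q–P3: 30 × €7 = €210
  R–P2: 35 × €4 = €140
Total cost = €1825.
The route P→P3 is not used.

0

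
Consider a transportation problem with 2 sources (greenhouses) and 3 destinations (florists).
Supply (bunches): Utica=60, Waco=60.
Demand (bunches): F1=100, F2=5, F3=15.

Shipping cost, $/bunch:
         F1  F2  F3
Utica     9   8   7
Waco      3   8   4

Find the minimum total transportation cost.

685

A cheapest plan:
  Utica->F1: 40 × $9 = $360
  Utica->F2: 5 × $8 = $40
  Utica->F3: 15 × $7 = $105
  Waco->F1: 60 × $3 = $180
Total = 360 + 40 + 105 + 180 = $685.
(Supply check: Utica ships 60; Waco ships 60.)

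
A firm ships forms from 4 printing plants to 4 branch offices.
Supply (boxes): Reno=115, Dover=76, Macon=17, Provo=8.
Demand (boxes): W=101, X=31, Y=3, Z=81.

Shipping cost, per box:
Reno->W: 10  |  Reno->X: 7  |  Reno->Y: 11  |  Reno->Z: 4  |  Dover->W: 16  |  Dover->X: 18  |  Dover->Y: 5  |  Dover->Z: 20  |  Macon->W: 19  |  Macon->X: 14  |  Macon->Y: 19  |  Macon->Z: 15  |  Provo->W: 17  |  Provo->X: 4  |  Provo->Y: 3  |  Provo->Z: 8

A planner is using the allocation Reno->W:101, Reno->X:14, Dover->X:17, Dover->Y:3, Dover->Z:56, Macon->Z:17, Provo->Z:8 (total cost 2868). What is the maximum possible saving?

769

Current plan cost = 101·10 + 14·7 + 17·18 + 3·5 + 56·20 + 17·15 + 8·8 = 2868.
Optimal plan:
  Reno to W: 28 boxes
  Reno to X: 6 boxes
  Reno to Z: 81 boxes
  Dover to W: 73 boxes
  Dover to Y: 3 boxes
  Macon to X: 17 boxes
  Provo to X: 8 boxes
Optimal cost = 2099.
Saving = 2868 − 2099 = 769.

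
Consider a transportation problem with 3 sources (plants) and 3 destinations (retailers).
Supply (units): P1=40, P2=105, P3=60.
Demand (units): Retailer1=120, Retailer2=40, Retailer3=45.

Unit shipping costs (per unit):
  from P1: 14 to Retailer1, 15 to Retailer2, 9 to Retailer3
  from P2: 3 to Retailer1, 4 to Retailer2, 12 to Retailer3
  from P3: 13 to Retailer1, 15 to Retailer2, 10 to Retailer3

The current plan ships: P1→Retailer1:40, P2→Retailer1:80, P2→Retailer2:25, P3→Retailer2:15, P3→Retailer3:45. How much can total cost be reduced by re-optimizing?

Current plan cost = 40·14 + 80·3 + 25·4 + 15·15 + 45·10 = 1575.
Optimal plan:
  P1->Retailer3: 40 units
  P2->Retailer1: 65 units
  P2->Retailer2: 40 units
  P3->Retailer1: 55 units
  P3->Retailer3: 5 units
Optimal cost = 1480.
Saving = 1575 − 1480 = 95.

95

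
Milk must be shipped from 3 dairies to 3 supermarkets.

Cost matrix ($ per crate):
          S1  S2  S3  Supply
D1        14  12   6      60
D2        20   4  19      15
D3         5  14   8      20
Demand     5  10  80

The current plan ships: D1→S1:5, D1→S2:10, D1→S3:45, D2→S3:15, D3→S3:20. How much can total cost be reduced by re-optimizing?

Current plan cost = 5·14 + 10·12 + 45·6 + 15·19 + 20·8 = $905.
Optimal plan:
  D1–S3: 60 × $6 = $360
  D2–S2: 10 × $4 = $40
  D2–S3: 5 × $19 = $95
  D3–S1: 5 × $5 = $25
  D3–S3: 15 × $8 = $120
Optimal cost = $640.
Saving = 905 − 640 = $265.

265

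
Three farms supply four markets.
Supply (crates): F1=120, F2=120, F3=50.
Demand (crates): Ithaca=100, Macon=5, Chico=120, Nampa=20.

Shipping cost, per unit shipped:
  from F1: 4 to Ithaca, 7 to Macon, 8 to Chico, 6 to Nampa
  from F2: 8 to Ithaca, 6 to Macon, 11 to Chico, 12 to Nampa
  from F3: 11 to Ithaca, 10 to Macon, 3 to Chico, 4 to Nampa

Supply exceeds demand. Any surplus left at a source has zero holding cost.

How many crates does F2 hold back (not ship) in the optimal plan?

Minimum-cost shipments:
  F1->Ithaca: 100 × 4 = 400
  F1->Nampa: 20 × 6 = 120
  F2->Macon: 5 × 6 = 30
  F2->Chico: 70 × 11 = 770
  F3->Chico: 50 × 3 = 150
Total cost = 1470.
F2 ships 75 of its 120, leaving 45.

45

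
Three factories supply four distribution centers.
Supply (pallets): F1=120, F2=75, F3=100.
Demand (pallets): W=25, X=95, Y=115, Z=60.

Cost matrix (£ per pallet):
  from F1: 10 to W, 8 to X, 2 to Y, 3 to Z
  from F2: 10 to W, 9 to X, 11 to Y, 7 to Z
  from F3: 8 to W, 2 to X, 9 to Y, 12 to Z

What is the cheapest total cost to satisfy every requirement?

A cheapest plan:
  F1 to Y: 115 pallets
  F1 to Z: 5 pallets
  F2 to W: 20 pallets
  F2 to Z: 55 pallets
  F3 to W: 5 pallets
  F3 to X: 95 pallets
Total cost = £1060.

1060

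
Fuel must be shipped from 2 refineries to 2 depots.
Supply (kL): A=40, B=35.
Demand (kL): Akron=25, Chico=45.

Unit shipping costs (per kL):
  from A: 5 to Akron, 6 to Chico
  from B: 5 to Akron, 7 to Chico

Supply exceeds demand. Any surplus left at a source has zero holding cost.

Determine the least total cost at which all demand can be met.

One minimum-cost allocation:
  A->Chico: 40 kL
  B->Akron: 25 kL
  B->Chico: 5 kL
Total cost = 400.

400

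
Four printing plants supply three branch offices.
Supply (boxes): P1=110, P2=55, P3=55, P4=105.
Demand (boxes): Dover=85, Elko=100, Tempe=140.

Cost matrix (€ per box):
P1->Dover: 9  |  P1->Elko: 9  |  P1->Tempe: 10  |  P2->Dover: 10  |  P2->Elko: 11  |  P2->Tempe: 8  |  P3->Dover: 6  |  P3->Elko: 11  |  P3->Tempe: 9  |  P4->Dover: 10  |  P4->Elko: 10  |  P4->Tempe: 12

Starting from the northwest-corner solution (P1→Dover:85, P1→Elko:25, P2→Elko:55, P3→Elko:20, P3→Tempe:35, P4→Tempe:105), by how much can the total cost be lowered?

495

Current plan cost = 85·9 + 25·9 + 55·11 + 20·11 + 35·9 + 105·12 = €3390.
Optimal plan:
  P1->Elko: 25 boxes
  P1->Tempe: 85 boxes
  P2->Tempe: 55 boxes
  P3->Dover: 55 boxes
  P4->Dover: 30 boxes
  P4->Elko: 75 boxes
Optimal cost = €2895.
Saving = 3390 − 2895 = €495.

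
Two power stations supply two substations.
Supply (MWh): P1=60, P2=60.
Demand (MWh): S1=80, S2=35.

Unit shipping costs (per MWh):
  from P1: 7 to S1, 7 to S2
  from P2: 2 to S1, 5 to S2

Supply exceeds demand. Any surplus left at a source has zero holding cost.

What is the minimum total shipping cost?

505

An optimal shipping plan:
  P1->S1: 20 MWh
  P1->S2: 35 MWh
  P2->S1: 60 MWh
Total cost = 505.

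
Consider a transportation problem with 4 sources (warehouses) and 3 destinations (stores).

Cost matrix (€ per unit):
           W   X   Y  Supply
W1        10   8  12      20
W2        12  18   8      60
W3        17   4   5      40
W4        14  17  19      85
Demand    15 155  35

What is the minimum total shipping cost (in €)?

2405

An optimal shipping plan:
  W1–X: 20 × €8 = €160
  W2–W: 15 × €12 = €180
  W2–X: 10 × €18 = €180
  W2–Y: 35 × €8 = €280
  W3–X: 40 × €4 = €160
  W4–X: 85 × €17 = €1445
Total = 160 + 180 + 180 + 280 + 160 + 1445 = €2405.
(Supply check: W1 ships 20; W2 ships 60; W3 ships 40; W4 ships 85.)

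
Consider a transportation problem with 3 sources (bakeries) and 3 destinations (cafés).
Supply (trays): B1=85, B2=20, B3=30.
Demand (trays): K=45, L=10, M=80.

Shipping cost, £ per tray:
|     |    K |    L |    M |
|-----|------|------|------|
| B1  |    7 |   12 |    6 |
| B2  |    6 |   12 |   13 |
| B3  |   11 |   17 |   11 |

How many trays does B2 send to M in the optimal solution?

The minimum-cost plan:
  B1–L: 5 × £12 = £60
  B1–M: 80 × £6 = £480
  B2–K: 15 × £6 = £90
  B2–L: 5 × £12 = £60
  B3–K: 30 × £11 = £330
Total cost = £1020.
The route B2→M is not used.

0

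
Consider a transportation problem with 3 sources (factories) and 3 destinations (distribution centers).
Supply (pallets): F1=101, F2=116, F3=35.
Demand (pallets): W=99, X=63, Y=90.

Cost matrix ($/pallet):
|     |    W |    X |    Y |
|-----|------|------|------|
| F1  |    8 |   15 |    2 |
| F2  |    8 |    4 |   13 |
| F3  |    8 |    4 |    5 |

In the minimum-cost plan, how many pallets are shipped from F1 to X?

The minimum-cost plan:
  F1->W: 11 pallets
  F1->Y: 90 pallets
  F2->W: 88 pallets
  F2->X: 28 pallets
  F3->X: 35 pallets
Total cost = $1224.
The route F1→X is not used.

0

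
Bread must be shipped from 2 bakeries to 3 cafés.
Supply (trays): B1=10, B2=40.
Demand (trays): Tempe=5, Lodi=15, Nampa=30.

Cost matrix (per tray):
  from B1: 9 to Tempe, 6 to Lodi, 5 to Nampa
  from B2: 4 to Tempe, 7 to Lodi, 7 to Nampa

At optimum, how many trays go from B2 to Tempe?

5

Solving gives:
  B1 to Nampa: 10 × 5 = 50
  B2 to Tempe: 5 × 4 = 20
  B2 to Lodi: 15 × 7 = 105
  B2 to Nampa: 20 × 7 = 140
Total cost = 315.
So B2→Tempe carries 5 trays.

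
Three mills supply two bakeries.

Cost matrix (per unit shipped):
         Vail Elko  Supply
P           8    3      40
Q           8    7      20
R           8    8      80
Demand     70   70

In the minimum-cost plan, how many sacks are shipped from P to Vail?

Optimal shipments:
  P->Elko: 40 × 3 = 120
  Q->Elko: 20 × 7 = 140
  R->Vail: 70 × 8 = 560
  R->Elko: 10 × 8 = 80
Total cost = 900.
The route P→Vail is not used.

0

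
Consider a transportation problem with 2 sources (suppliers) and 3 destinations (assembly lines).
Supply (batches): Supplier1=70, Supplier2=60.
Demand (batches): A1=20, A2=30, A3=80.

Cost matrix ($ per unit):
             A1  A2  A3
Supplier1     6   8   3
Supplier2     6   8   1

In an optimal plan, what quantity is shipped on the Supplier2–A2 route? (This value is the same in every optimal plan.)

Solving gives:
  Supplier1–A1: 20 × $6 = $120
  Supplier1–A2: 30 × $8 = $240
  Supplier1–A3: 20 × $3 = $60
  Supplier2–A3: 60 × $1 = $60
Total cost = $480.
The route Supplier2→A2 is not used.

0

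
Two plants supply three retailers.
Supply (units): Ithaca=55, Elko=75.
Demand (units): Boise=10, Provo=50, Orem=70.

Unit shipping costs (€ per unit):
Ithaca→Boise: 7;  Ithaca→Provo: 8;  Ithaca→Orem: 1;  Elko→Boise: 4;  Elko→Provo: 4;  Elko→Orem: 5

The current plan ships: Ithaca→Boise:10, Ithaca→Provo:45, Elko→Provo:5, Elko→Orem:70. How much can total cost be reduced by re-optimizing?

Current plan cost = 10·7 + 45·8 + 5·4 + 70·5 = €800.
Optimal plan:
  Ithaca->Orem: 55 × €1 = €55
  Elko->Boise: 10 × €4 = €40
  Elko->Provo: 50 × €4 = €200
  Elko->Orem: 15 × €5 = €75
Optimal cost = €370.
Saving = 800 − 370 = €430.

430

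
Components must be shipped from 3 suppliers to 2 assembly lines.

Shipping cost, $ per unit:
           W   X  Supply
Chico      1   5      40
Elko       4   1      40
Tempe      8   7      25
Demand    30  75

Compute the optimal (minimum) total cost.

295

One minimum-cost allocation:
  Chico->W: 30 × $1 = $30
  Chico->X: 10 × $5 = $50
  Elko->X: 40 × $1 = $40
  Tempe->X: 25 × $7 = $175
Total = 30 + 50 + 40 + 175 = $295.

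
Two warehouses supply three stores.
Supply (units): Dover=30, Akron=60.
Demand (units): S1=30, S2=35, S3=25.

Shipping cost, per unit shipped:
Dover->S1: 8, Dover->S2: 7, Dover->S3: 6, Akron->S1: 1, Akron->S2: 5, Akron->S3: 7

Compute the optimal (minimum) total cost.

365

An optimal shipping plan:
  Dover→S2: 5 × 7 = 35
  Dover→S3: 25 × 6 = 150
  Akron→S1: 30 × 1 = 30
  Akron→S2: 30 × 5 = 150
Total = 35 + 150 + 30 + 150 = 365.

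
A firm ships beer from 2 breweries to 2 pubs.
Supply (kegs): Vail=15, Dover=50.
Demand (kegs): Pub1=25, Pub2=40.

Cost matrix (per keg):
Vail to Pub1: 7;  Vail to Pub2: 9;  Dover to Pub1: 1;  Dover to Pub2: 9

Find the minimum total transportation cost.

A cheapest plan:
  Vail–Pub2: 15 × 9 = 135
  Dover–Pub1: 25 × 1 = 25
  Dover–Pub2: 25 × 9 = 225
Total = 135 + 25 + 225 = 385.
(Supply check: Vail ships 15; Dover ships 50.)

385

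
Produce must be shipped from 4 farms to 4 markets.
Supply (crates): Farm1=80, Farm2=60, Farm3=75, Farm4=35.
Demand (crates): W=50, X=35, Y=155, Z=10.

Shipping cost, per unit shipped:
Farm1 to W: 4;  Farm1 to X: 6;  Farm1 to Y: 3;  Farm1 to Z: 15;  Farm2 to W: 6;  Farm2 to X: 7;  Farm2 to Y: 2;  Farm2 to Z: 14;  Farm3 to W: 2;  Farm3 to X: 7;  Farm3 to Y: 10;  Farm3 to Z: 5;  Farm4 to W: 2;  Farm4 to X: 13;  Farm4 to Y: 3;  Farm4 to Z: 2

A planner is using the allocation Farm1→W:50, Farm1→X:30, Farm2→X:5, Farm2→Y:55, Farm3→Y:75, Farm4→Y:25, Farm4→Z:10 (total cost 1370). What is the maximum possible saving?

610

Current plan cost = 50·4 + 30·6 + 5·7 + 55·2 + 75·10 + 25·3 + 10·2 = 1370.
Optimal plan:
  Farm1→X: 10 × 6 = 60
  Farm1→Y: 70 × 3 = 210
  Farm2→Y: 60 × 2 = 120
  Farm3→W: 50 × 2 = 100
  Farm3→X: 25 × 7 = 175
  Farm4→Y: 25 × 3 = 75
  Farm4→Z: 10 × 2 = 20
Optimal cost = 760.
Saving = 1370 − 760 = 610.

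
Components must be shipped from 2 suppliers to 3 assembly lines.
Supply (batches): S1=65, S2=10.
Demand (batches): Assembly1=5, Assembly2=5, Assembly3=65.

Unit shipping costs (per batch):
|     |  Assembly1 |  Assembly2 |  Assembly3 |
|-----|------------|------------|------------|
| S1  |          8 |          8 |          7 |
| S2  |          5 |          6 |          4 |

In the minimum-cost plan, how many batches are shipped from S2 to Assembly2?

Optimal shipments:
  S1–Assembly1: 5 × 8 = 40
  S1–Assembly2: 5 × 8 = 40
  S1–Assembly3: 55 × 7 = 385
  S2–Assembly3: 10 × 4 = 40
Total cost = 505.
The route S2→Assembly2 is not used.

0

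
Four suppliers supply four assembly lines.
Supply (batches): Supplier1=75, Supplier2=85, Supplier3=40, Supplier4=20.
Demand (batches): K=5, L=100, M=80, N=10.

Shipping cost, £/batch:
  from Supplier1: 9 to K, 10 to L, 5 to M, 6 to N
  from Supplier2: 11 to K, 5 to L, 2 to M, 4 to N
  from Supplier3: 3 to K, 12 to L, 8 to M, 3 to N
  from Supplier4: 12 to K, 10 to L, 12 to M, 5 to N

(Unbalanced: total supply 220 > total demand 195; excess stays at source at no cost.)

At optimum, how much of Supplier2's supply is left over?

0

An optimal plan:
  Supplier1 to M: 75 batches
  Supplier2 to L: 80 batches
  Supplier2 to M: 5 batches
  Supplier3 to K: 5 batches
  Supplier3 to N: 10 batches
  Supplier4 to L: 20 batches
Total cost = £1030.
Supplier2 ships 85 of its 85, leaving 0.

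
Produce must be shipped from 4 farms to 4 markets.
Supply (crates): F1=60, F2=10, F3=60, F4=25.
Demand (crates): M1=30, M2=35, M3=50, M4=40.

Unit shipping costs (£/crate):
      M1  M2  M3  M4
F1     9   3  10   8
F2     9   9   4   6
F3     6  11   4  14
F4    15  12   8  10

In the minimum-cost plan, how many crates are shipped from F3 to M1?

30

The minimum-cost plan:
  F1->M2: 35 crates
  F1->M4: 25 crates
  F2->M4: 10 crates
  F3->M1: 30 crates
  F3->M3: 30 crates
  F4->M3: 20 crates
  F4->M4: 5 crates
Total cost = £875.
So F3→M1 carries 30 crates.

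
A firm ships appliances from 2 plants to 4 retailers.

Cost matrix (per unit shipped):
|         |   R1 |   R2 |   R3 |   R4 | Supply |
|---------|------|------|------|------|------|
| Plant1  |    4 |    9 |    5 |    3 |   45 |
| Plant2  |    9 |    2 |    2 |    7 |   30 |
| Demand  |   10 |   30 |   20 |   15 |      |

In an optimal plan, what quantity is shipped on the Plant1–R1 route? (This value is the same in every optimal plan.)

The minimum-cost plan:
  Plant1 to R1: 10 × 4 = 40
  Plant1 to R3: 20 × 5 = 100
  Plant1 to R4: 15 × 3 = 45
  Plant2 to R2: 30 × 2 = 60
Total cost = 245.
So Plant1→R1 carries 10 units.

10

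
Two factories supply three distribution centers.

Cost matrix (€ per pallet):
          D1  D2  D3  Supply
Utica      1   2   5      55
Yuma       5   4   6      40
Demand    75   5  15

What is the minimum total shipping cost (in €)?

265

An optimal shipping plan:
  Utica to D1: 55 × €1 = €55
  Yuma to D1: 20 × €5 = €100
  Yuma to D2: 5 × €4 = €20
  Yuma to D3: 15 × €6 = €90
Total = 55 + 100 + 20 + 90 = €265.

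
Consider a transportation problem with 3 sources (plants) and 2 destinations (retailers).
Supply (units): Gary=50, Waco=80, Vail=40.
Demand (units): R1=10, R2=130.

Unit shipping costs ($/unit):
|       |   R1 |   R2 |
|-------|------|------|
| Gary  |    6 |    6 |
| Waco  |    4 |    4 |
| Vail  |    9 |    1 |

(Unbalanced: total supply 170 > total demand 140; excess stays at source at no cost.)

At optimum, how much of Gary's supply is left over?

An optimal plan:
  Gary->R2: 20 × $6 = $120
  Waco->R1: 10 × $4 = $40
  Waco->R2: 70 × $4 = $280
  Vail->R2: 40 × $1 = $40
Total cost = $480.
Gary ships 20 of its 50, leaving 30.

30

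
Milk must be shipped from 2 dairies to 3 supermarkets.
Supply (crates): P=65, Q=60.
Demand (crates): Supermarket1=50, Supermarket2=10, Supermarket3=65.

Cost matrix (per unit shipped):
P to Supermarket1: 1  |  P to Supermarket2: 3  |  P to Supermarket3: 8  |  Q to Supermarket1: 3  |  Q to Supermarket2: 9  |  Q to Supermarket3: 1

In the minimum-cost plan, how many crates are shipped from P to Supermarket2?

10

Solving gives:
  P->Supermarket1: 50 × 1 = 50
  P->Supermarket2: 10 × 3 = 30
  P->Supermarket3: 5 × 8 = 40
  Q->Supermarket3: 60 × 1 = 60
Total cost = 180.
So P→Supermarket2 carries 10 crates.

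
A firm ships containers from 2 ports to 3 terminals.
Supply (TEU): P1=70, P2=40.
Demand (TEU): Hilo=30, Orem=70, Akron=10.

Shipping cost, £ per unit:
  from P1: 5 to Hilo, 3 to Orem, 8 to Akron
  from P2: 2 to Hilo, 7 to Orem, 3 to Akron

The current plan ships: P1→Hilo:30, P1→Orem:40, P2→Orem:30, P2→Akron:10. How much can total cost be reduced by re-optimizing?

Current plan cost = 30·5 + 40·3 + 30·7 + 10·3 = £510.
Optimal plan:
  P1–Orem: 70 × £3 = £210
  P2–Hilo: 30 × £2 = £60
  P2–Akron: 10 × £3 = £30
Optimal cost = £300.
Saving = 510 − 300 = £210.

210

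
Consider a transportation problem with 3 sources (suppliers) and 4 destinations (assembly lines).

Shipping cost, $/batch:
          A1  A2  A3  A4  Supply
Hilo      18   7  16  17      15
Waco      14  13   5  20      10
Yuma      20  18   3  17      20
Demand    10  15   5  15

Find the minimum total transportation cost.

515

One minimum-cost allocation:
  Hilo->A2: 15 × $7 = $105
  Waco->A1: 10 × $14 = $140
  Yuma->A3: 5 × $3 = $15
  Yuma->A4: 15 × $17 = $255
Total = 105 + 140 + 15 + 255 = $515.
(Supply check: Hilo ships 15; Waco ships 10; Yuma ships 20.)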